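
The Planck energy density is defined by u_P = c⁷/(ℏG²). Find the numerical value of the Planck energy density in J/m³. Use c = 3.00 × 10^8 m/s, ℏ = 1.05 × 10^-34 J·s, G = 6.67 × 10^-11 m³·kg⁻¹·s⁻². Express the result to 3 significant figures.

4.68 × 10^113 J/m³

u_P = c⁷/(ℏG²)
  = 2.19 × 10^59 / 4.67 × 10^-55
  = 4.68 × 10^113 J/m³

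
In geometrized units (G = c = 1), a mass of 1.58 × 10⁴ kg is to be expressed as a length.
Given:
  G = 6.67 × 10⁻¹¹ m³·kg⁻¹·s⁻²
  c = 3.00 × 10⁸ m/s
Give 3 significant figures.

1.17 × 10⁻²³ m

In G = c = 1 units mass has dimensions of length; the conversion factor is G/c².
1.58 × 10⁴ kg × (G/c²) = 1.17 × 10⁻²³ m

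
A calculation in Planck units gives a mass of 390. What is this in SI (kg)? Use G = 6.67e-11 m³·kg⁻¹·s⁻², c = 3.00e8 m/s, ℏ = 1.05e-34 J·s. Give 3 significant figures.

8.48e-6 kg

One Planck mass: m_P = √(ℏc/G) = 2.17e-8 kg.
390 × 2.17e-8 kg = 8.48e-6 kg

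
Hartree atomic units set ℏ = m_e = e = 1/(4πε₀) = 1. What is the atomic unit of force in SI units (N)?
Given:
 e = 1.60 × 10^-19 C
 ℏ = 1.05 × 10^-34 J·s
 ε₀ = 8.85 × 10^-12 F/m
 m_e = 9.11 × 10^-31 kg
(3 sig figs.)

8.33 × 10^-8 N

The unique combination of the constants set to 1 with dimensions of force is F_au = E_h/a₀ = m_e²e⁶/((4πε₀)³ℏ⁴).
E_h = 4.38 × 10^-18 J
a₀ = 5.26 × 10^-11 m
E_h/a₀ = 8.33 × 10^-8 N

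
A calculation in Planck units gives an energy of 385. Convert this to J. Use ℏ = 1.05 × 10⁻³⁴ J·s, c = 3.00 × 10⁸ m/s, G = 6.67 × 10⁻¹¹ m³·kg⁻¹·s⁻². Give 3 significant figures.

7.53 × 10¹¹ J

One Planck energy: E_P = √(ℏc⁵/G) = 1.96 × 10⁹ J.
385 × 1.96 × 10⁹ J = 7.53 × 10¹¹ J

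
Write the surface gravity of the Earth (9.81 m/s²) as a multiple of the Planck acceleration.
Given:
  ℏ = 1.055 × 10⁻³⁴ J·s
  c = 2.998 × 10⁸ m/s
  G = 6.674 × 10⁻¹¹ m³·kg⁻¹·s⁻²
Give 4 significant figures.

Planck acceleration: a_P = √(c⁷/(ℏG)) = 5.560 × 10⁵¹ m/s².
9.81 / 5.560 × 10⁵¹ = 1.764 × 10⁻⁵¹

1.764 × 10⁻⁵¹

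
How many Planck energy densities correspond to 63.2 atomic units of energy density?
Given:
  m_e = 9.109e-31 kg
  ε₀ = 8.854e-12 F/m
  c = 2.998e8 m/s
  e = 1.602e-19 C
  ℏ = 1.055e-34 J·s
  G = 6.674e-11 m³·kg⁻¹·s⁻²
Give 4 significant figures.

3.996e-99

atomic unit of energy density: u_au = E_h/a₀³ = m_e⁴e¹⁰/((4πε₀)⁵ℏ⁸) = 2.929e13 J/m³
Planck energy density: u_P = c⁷/(ℏG²) = 4.632e113 J/m³
63.2 × 2.929e13 / 4.632e113 = 3.996e-99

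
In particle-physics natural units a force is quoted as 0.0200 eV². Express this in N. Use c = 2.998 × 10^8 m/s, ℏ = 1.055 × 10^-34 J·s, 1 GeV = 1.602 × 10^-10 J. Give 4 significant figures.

Force is [E]/[L] = [E]²/(ℏc); restore (ℏc)⁻¹.
1 GeV² → 1/(ℏc) × (1 GeV in J)² = 8.114 × 10^5 N.
Convert the energy scale: 0.0200 eV² = 2.00 × 10^-20 GeV².
Result: 2.00 × 10^-20 × 8.114 × 10^5 = 1.623 × 10^-14 N.

1.623 × 10^-14 N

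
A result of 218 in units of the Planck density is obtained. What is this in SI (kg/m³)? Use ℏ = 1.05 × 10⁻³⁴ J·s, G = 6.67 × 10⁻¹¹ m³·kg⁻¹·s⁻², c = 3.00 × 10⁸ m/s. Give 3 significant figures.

1.13 × 10⁹⁹ kg/m³

One Planck density: ρ_P = c⁵/(ℏG²) = 5.20 × 10⁹⁶ kg/m³.
218 × 5.20 × 10⁹⁶ kg/m³ = 1.13 × 10⁹⁹ kg/m³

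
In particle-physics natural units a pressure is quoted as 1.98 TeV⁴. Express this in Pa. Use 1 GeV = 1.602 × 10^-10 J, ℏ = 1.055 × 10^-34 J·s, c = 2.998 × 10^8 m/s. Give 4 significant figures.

Pressure is [E]/[L]³ = [E]⁴/(ℏc)³.
1 GeV⁴ → 1/(ℏc)³ × (1 GeV in J)⁴ = 2.082 × 10^37 Pa.
Convert the energy scale: 1.98 TeV⁴ = 1.98 × 10^12 GeV⁴.
Result: 1.98 × 10^12 × 2.082 × 10^37 = 4.122 × 10^49 Pa.

4.122 × 10^49 Pa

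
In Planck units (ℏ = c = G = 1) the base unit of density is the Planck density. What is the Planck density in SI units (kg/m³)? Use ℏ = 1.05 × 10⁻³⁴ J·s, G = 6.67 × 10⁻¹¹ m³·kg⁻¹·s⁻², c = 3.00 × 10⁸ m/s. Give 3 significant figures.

5.20 × 10⁹⁶ kg/m³

ρ_P = c⁵/(ℏG²)
  = 2.43 × 10⁴² / 4.67 × 10⁻⁵⁵
  = 5.20 × 10⁹⁶ kg/m³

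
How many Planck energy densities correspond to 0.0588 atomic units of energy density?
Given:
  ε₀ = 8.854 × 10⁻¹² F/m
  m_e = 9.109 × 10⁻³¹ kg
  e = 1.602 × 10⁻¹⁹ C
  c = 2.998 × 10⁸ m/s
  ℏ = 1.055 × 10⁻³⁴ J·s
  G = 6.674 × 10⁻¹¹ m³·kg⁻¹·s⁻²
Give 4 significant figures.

3.718 × 10⁻¹⁰²

atomic unit of energy density: u_au = E_h/a₀³ = m_e⁴e¹⁰/((4πε₀)⁵ℏ⁸) = 2.929 × 10¹³ J/m³
Planck energy density: u_P = c⁷/(ℏG²) = 4.632 × 10¹¹³ J/m³
0.0588 × 2.929 × 10¹³ / 4.632 × 10¹¹³ = 3.718 × 10⁻¹⁰²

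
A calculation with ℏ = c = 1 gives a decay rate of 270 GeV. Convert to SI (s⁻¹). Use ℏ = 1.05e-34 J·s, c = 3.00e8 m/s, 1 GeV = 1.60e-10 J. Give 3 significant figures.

4.11e26 s⁻¹

A rate is [E]/ℏ; divide by ℏ.
1 GeV → 1/ℏ × (1 GeV in J) = 1.52e24 s⁻¹.
Result: 270 × 1.52e24 = 4.11e26 s⁻¹.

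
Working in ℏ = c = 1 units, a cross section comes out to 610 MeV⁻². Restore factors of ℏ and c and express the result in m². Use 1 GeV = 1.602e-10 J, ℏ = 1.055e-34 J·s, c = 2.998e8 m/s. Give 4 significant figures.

Area is [L]² = [E]⁻²·(ℏc)²; restore (ℏc)².
1 GeV⁻² → (ℏc)² × (1 GeV in J)⁻² = 3.898e-32 m².
Convert the energy scale: 610 MeV⁻² = 6.10e8 GeV⁻².
Result: 6.10e8 × 3.898e-32 = 2.378e-23 m².

2.378e-23 m²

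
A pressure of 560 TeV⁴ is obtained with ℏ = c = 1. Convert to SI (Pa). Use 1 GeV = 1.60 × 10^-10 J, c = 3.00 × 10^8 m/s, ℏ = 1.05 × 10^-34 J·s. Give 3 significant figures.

Pressure is [E]/[L]³ = [E]⁴/(ℏc)³.
1 GeV⁴ → 1/(ℏc)³ × (1 GeV in J)⁴ = 2.10 × 10^37 Pa.
Convert the energy scale: 560 TeV⁴ = 5.60 × 10^14 GeV⁴.
Result: 5.60 × 10^14 × 2.10 × 10^37 = 1.17 × 10^52 Pa.

1.17 × 10^52 Pa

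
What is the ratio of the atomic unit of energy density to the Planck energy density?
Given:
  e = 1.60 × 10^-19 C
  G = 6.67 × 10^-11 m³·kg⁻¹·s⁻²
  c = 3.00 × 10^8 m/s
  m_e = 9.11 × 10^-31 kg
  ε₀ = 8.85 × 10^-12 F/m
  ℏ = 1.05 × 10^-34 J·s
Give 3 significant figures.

atomic unit of energy density: u_au = E_h/a₀³ = m_e⁴e¹⁰/((4πε₀)⁵ℏ⁸) = 3.01 × 10^13 J/m³
Planck energy density: u_P = c⁷/(ℏG²) = 4.68 × 10^113 J/m³
ratio = 3.01 × 10^13 / 4.68 × 10^113 = 6.44 × 10^-101

6.44 × 10^-101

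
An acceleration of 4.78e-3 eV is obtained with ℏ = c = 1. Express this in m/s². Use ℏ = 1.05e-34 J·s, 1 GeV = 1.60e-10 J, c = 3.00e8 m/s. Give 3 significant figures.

2.19e21 m/s²

Acceleration is [L]/[T]² = c·[E]/ℏ.
1 GeV → c/ℏ × (1 GeV in J) = 4.57e32 m/s².
Convert the energy scale: 4.78e-3 eV = 4.78e-12 GeV.
Result: 4.78e-12 × 4.57e32 = 2.19e21 m/s².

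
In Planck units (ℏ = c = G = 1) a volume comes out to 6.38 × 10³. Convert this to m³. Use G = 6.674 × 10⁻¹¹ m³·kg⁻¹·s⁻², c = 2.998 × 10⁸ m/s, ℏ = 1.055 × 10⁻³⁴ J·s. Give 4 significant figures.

One Planck volume: V_P = (ℏG/c³)^(3/2) = 4.224 × 10⁻¹⁰⁵ m³.
6.38 × 10³ × 4.224 × 10⁻¹⁰⁵ m³ = 2.695 × 10⁻¹⁰¹ m³

2.695 × 10⁻¹⁰¹ m³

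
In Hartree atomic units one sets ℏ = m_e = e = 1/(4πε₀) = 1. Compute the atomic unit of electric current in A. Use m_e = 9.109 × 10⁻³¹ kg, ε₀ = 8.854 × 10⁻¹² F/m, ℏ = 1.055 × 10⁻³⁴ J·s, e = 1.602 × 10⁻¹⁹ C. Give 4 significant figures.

6.612 × 10⁻³ A

I_au = e E_h/ℏ = m_e e⁵/((4πε₀)²ℏ³)
E_h = 4.354 × 10⁻¹⁸ J
e·E_h/ℏ = 6.612 × 10⁻³ A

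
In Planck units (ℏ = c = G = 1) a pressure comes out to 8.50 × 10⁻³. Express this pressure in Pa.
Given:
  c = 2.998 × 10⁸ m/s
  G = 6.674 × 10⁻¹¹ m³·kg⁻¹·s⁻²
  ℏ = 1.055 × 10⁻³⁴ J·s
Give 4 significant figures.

3.937 × 10¹¹¹ Pa

One Planck pressure: p_P = c⁷/(ℏG²) = 4.632 × 10¹¹³ Pa.
8.50 × 10⁻³ × 4.632 × 10¹¹³ Pa = 3.937 × 10¹¹¹ Pa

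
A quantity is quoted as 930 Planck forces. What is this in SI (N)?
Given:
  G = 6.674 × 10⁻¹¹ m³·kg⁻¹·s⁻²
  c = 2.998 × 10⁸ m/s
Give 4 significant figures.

1.126 × 10⁴⁷ N

One Planck force: F_P = c⁴/G = 1.210 × 10⁴⁴ N.
930 × 1.210 × 10⁴⁴ N = 1.126 × 10⁴⁷ N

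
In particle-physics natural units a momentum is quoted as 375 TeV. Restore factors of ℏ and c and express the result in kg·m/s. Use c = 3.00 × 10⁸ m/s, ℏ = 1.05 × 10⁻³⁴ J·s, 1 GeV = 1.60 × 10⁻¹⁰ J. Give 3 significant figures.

2.00 × 10⁻¹³ kg·m/s

Momentum is [E]/c; divide by c.
1 GeV → 1/c × (1 GeV in J) = 5.33 × 10⁻¹⁹ kg·m/s.
Convert the energy scale: 375 TeV = 3.75 × 10⁵ GeV.
Result: 3.75 × 10⁵ × 5.33 × 10⁻¹⁹ = 2.00 × 10⁻¹³ kg·m/s.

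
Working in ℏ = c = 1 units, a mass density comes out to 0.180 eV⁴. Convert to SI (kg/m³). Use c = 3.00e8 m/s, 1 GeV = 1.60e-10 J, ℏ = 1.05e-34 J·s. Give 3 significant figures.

4.19e-17 kg/m³

Mass density is [E]/(c²[L]³) = [E]⁴/(ℏ³c⁵).
1 GeV⁴ → 1/(ℏ³c⁵) × (1 GeV in J)⁴ = 2.33e20 kg/m³.
Convert the energy scale: 0.180 eV⁴ = 1.80e-37 GeV⁴.
Result: 1.80e-37 × 2.33e20 = 4.19e-17 kg/m³.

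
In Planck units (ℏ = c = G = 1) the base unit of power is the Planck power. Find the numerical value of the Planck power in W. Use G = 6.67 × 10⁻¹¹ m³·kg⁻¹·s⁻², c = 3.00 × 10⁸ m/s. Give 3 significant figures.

P_P = c⁵/G
  = 2.43 × 10⁴² / 6.67 × 10⁻¹¹
  = 3.64 × 10⁵² W

3.64 × 10⁵² W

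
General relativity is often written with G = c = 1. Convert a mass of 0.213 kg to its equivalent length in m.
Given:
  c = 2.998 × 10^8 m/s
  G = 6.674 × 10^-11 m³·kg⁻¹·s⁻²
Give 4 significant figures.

1.582 × 10^-28 m

In G = c = 1 units mass has dimensions of length; the conversion factor is G/c².
0.213 kg × (G/c²) = 1.582 × 10^-28 m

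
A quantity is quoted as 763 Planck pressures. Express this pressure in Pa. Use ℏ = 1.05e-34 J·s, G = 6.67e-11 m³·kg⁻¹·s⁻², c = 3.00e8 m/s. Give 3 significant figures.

3.57e116 Pa

One Planck pressure: p_P = c⁷/(ℏG²) = 4.68e113 Pa.
763 × 4.68e113 Pa = 3.57e116 Pa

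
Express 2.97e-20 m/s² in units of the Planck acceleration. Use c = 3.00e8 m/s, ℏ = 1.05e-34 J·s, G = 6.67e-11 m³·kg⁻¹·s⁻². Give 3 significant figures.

Planck acceleration: a_P = √(c⁷/(ℏG)) = 5.59e51 m/s².
2.97e-20 / 5.59e51 = 5.31e-72

5.31e-72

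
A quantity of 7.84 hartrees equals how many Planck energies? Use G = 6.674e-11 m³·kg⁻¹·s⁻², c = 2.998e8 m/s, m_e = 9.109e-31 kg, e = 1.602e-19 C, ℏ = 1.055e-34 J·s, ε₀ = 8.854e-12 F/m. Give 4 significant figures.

1.745e-26

hartree: E_h = m_e e⁴/(4πε₀ℏ)² = 4.354e-18 J
Planck energy: E_P = √(ℏc⁵/G) = 1.957e9 J
7.84 × 4.354e-18 / 1.957e9 = 1.745e-26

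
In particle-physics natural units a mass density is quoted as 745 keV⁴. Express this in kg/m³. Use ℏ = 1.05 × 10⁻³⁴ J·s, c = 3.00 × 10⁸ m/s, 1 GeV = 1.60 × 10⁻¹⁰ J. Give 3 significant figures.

0.174 kg/m³

Mass density is [E]/(c²[L]³) = [E]⁴/(ℏ³c⁵).
1 GeV⁴ → 1/(ℏ³c⁵) × (1 GeV in J)⁴ = 2.33 × 10²⁰ kg/m³.
Convert the energy scale: 745 keV⁴ = 7.45 × 10⁻²² GeV⁴.
Result: 7.45 × 10⁻²² × 2.33 × 10²⁰ = 0.174 kg/m³.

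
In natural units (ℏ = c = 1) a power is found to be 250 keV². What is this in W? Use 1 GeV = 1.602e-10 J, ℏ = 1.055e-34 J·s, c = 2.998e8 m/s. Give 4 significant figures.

6.082e4 W

Power is [E]/[T] = [E]²/ℏ.
1 GeV² → 1/ℏ × (1 GeV in J)² = 2.433e14 W.
Convert the energy scale: 250 keV² = 2.50e-10 GeV².
Result: 2.50e-10 × 2.433e14 = 6.082e4 W.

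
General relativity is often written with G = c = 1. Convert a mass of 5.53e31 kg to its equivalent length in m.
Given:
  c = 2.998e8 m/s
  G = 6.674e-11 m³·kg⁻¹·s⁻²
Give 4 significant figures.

4.106e4 m

In G = c = 1 units mass has dimensions of length; the conversion factor is G/c².
5.53e31 kg × (G/c²) = 4.106e4 m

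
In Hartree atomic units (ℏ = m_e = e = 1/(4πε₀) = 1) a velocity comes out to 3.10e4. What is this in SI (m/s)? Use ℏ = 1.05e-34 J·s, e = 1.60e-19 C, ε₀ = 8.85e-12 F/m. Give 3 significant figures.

6.80e10 m/s

One atomic unit of velocity: v_au = e²/(4πε₀ℏ) = 2.19e6 m/s.
3.10e4 × 2.19e6 m/s = 6.80e10 m/s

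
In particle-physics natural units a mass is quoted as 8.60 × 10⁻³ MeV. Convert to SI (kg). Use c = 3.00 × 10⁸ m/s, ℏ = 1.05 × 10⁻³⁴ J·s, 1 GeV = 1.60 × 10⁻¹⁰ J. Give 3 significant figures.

Mass is [E]/c²; divide by c².
1 GeV → 1/c² × (1 GeV in J) = 1.78 × 10⁻²⁷ kg.
Convert the energy scale: 8.60 × 10⁻³ MeV = 8.60 × 10⁻⁶ GeV.
Result: 8.60 × 10⁻⁶ × 1.78 × 10⁻²⁷ = 1.53 × 10⁻³² kg.

1.53 × 10⁻³² kg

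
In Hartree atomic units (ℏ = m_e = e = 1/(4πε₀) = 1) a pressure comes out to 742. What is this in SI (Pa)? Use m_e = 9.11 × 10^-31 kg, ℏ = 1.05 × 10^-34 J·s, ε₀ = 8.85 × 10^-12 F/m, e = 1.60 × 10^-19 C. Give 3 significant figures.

One atomic unit of pressure: P_au = E_h/a₀³ = m_e⁴e¹⁰/((4πε₀)⁵ℏ⁸) = 3.01 × 10^13 Pa.
742 × 3.01 × 10^13 Pa = 2.24 × 10^16 Pa

2.24 × 10^16 Pa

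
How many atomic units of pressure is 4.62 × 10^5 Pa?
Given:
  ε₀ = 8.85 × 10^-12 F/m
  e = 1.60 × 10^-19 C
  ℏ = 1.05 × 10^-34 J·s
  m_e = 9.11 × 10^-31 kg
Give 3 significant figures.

atomic unit of pressure: P_au = E_h/a₀³ = m_e⁴e¹⁰/((4πε₀)⁵ℏ⁸) = 3.01 × 10^13 Pa.
4.62 × 10^5 / 3.01 × 10^13 = 1.53 × 10^-8

1.53 × 10^-8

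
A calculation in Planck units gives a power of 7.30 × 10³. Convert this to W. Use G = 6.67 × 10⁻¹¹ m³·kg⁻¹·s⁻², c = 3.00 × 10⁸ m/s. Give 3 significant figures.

2.66 × 10⁵⁶ W

One Planck power: P_P = c⁵/G = 3.64 × 10⁵² W.
7.30 × 10³ × 3.64 × 10⁵² W = 2.66 × 10⁵⁶ W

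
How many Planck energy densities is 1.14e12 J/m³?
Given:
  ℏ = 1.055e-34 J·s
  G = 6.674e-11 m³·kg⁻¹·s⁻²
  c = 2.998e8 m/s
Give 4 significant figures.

Planck energy density: u_P = c⁷/(ℏG²) = 4.632e113 J/m³.
1.14e12 / 4.632e113 = 2.461e-102

2.461e-102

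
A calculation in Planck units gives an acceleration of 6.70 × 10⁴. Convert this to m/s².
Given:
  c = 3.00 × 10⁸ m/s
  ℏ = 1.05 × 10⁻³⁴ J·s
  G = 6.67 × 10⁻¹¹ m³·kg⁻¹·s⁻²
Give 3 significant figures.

3.74 × 10⁵⁶ m/s²

One Planck acceleration: a_P = √(c⁷/(ℏG)) = 5.59 × 10⁵¹ m/s².
6.70 × 10⁴ × 5.59 × 10⁵¹ m/s² = 3.74 × 10⁵⁶ m/s²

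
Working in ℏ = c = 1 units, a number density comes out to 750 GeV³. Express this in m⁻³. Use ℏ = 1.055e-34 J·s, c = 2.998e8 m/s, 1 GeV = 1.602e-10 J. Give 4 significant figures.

Number density is [L]⁻³ = [E]³/(ℏc)³.
1 GeV³ → 1/(ℏc)³ × (1 GeV in J)³ = 1.299e47 m⁻³.
Result: 750 × 1.299e47 = 9.745e49 m⁻³.

9.745e49 m⁻³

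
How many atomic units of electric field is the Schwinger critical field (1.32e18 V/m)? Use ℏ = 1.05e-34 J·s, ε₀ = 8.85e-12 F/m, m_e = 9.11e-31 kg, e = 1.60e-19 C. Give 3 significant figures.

2.54e6

atomic unit of electric field: E_au = E_h/(e a₀) = m_e²e⁵/((4πε₀)³ℏ⁴) = 5.20e11 V/m.
1.32e18 / 5.20e11 = 2.54e6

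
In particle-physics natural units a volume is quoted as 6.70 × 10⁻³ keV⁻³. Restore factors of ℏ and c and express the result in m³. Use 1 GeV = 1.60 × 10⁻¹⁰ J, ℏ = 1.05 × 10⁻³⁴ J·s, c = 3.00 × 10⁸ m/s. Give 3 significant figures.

Volume is [L]³ = [E]⁻³·(ℏc)³.
1 GeV⁻³ → (ℏc)³ × (1 GeV in J)⁻³ = 7.63 × 10⁻⁴⁸ m³.
Convert the energy scale: 6.70 × 10⁻³ keV⁻³ = 6.70 × 10¹⁵ GeV⁻³.
Result: 6.70 × 10¹⁵ × 7.63 × 10⁻⁴⁸ = 5.11 × 10⁻³² m³.

5.11 × 10⁻³² m³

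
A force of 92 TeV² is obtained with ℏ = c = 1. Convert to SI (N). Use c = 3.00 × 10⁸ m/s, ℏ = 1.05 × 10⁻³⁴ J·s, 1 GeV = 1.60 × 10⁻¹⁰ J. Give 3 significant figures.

7.48 × 10¹³ N

Force is [E]/[L] = [E]²/(ℏc); restore (ℏc)⁻¹.
1 GeV² → 1/(ℏc) × (1 GeV in J)² = 8.13 × 10⁵ N.
Convert the energy scale: 92 TeV² = 9.20 × 10⁷ GeV².
Result: 9.20 × 10⁷ × 8.13 × 10⁵ = 7.48 × 10¹³ N.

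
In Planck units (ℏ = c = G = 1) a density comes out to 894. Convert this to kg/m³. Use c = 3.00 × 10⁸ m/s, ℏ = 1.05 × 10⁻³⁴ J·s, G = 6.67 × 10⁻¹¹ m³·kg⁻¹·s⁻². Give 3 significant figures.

One Planck density: ρ_P = c⁵/(ℏG²) = 5.20 × 10⁹⁶ kg/m³.
894 × 5.20 × 10⁹⁶ kg/m³ = 4.65 × 10⁹⁹ kg/m³

4.65 × 10⁹⁹ kg/m³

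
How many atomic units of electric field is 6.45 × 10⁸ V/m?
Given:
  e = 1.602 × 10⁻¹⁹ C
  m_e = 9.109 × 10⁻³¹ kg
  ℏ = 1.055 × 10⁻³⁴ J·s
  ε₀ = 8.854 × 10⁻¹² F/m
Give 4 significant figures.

1.257 × 10⁻³

atomic unit of electric field: E_au = E_h/(e a₀) = m_e²e⁵/((4πε₀)³ℏ⁴) = 5.131 × 10¹¹ V/m.
6.45 × 10⁸ / 5.131 × 10¹¹ = 1.257 × 10⁻³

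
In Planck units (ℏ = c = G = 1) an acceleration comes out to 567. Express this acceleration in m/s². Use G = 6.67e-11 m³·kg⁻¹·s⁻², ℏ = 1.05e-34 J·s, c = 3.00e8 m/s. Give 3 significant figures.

3.17e54 m/s²

One Planck acceleration: a_P = √(c⁷/(ℏG)) = 5.59e51 m/s².
567 × 5.59e51 m/s² = 3.17e54 m/s²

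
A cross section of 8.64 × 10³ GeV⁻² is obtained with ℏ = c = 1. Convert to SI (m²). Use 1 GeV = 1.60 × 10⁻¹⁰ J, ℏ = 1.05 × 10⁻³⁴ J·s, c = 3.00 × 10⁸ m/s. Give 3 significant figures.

Area is [L]² = [E]⁻²·(ℏc)²; restore (ℏc)².
1 GeV⁻² → (ℏc)² × (1 GeV in J)⁻² = 3.88 × 10⁻³² m².
Result: 8.64 × 10³ × 3.88 × 10⁻³² = 3.35 × 10⁻²⁸ m².

3.35 × 10⁻²⁸ m²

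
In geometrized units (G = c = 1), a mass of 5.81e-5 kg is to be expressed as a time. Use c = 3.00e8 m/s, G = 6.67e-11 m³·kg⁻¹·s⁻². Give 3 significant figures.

Mass → time via G/c³.
5.81e-5 kg × (G/c³) = 1.44e-40 s

1.44e-40 s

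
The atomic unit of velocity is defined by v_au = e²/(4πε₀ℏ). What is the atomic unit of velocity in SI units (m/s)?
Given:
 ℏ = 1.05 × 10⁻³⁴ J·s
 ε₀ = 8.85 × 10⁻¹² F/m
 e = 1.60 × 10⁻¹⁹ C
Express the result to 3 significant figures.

v_au = e²/(4πε₀ℏ)
  = 2.56 × 10⁻³⁸ / 1.17 × 10⁻⁴⁴
  = 2.19 × 10⁶ m/s

2.19 × 10⁶ m/s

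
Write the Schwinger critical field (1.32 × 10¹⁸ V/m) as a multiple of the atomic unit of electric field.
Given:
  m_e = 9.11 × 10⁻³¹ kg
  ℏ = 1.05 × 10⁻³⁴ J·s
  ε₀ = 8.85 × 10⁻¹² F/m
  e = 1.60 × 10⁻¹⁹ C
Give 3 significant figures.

2.54 × 10⁶

atomic unit of electric field: E_au = E_h/(e a₀) = m_e²e⁵/((4πε₀)³ℏ⁴) = 5.20 × 10¹¹ V/m.
1.32 × 10¹⁸ / 5.20 × 10¹¹ = 2.54 × 10⁶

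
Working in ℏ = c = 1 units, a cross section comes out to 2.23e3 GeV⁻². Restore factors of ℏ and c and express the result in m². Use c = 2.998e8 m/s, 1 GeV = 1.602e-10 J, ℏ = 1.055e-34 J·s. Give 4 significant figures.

Area is [L]² = [E]⁻²·(ℏc)²; restore (ℏc)².
1 GeV⁻² → (ℏc)² × (1 GeV in J)⁻² = 3.898e-32 m².
Result: 2.23e3 × 3.898e-32 = 8.693e-29 m².

8.693e-29 m²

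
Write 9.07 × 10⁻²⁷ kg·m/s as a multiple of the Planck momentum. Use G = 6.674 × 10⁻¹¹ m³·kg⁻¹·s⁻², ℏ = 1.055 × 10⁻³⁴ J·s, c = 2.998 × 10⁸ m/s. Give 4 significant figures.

1.390 × 10⁻²⁷

Planck momentum: p_P = √(ℏc³/G) = 6.527 kg·m/s.
9.07 × 10⁻²⁷ / 6.527 = 1.390 × 10⁻²⁷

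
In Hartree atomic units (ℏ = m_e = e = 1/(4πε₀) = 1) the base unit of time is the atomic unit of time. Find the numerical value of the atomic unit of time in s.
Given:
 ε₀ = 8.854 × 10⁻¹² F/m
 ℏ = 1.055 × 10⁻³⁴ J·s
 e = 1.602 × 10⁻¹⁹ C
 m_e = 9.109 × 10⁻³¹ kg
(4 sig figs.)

τ_au = (4πε₀)²ℏ³/(m_e e⁴)
E_h = 4.354 × 10⁻¹⁸ J
ℏ/E_h = 2.423 × 10⁻¹⁷ s

2.423 × 10⁻¹⁷ s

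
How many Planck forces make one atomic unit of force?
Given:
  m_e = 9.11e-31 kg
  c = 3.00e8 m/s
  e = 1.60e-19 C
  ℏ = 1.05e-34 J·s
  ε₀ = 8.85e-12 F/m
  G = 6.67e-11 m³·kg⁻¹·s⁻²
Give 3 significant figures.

6.86e-52

atomic unit of force: F_au = E_h/a₀ = m_e²e⁶/((4πε₀)³ℏ⁴) = 8.33e-8 N
Planck force: F_P = c⁴/G = 1.21e44 N
ratio = 8.33e-8 / 1.21e44 = 6.86e-52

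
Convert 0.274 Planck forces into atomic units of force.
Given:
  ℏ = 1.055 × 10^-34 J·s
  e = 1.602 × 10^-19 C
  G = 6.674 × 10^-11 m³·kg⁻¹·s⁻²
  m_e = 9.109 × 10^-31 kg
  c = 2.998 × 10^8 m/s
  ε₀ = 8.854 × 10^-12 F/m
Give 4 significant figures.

Planck force: F_P = c⁴/G = 1.210 × 10^44 N
atomic unit of force: F_au = E_h/a₀ = m_e²e⁶/((4πε₀)³ℏ⁴) = 8.220 × 10^-8 N
0.274 × 1.210 × 10^44 / 8.220 × 10^-8 = 4.035 × 10^50

4.035 × 10^50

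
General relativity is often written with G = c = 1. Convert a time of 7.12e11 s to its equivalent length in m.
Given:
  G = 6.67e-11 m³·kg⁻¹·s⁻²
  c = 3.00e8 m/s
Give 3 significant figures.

2.14e20 m

Time → length via c.
7.12e11 s × (c) = 2.14e20 m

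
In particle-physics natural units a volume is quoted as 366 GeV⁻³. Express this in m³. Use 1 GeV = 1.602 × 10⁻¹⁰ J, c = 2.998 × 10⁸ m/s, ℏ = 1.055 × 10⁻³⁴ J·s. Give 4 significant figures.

Volume is [L]³ = [E]⁻³·(ℏc)³.
1 GeV⁻³ → (ℏc)³ × (1 GeV in J)⁻³ = 7.696 × 10⁻⁴⁸ m³.
Result: 366 × 7.696 × 10⁻⁴⁸ = 2.817 × 10⁻⁴⁵ m³.

2.817 × 10⁻⁴⁵ m³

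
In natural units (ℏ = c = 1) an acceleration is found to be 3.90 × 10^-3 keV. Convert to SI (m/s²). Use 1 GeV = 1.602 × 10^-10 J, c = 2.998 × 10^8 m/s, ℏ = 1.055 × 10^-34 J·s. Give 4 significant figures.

Acceleration is [L]/[T]² = c·[E]/ℏ.
1 GeV → c/ℏ × (1 GeV in J) = 4.552 × 10^32 m/s².
Convert the energy scale: 3.90 × 10^-3 keV = 3.90 × 10^-9 GeV.
Result: 3.90 × 10^-9 × 4.552 × 10^32 = 1.775 × 10^24 m/s².

1.775 × 10^24 m/s²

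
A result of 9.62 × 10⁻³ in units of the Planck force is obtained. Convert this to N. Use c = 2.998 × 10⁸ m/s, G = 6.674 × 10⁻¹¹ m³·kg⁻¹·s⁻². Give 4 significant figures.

1.164 × 10⁴² N

One Planck force: F_P = c⁴/G = 1.210 × 10⁴⁴ N.
9.62 × 10⁻³ × 1.210 × 10⁴⁴ N = 1.164 × 10⁴² N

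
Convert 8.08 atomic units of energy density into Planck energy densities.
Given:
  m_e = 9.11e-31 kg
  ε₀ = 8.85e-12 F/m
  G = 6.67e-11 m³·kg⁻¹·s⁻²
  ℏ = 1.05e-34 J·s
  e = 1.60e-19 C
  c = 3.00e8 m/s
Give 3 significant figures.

atomic unit of energy density: u_au = E_h/a₀³ = m_e⁴e¹⁰/((4πε₀)⁵ℏ⁸) = 3.01e13 J/m³
Planck energy density: u_P = c⁷/(ℏG²) = 4.68e113 J/m³
8.08 × 3.01e13 / 4.68e113 = 5.20e-100

5.20e-100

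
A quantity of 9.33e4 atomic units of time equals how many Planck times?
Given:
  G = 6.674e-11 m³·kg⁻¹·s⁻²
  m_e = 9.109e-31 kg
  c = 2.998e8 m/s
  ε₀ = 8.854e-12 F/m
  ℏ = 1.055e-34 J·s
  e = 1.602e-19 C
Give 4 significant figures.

atomic unit of time: τ_au = (4πε₀)²ℏ³/(m_e e⁴) = 2.423e-17 s
Planck time: t_P = √(ℏG/c⁵) = 5.392e-44 s
9.33e4 × 2.423e-17 / 5.392e-44 = 4.193e31

4.193e31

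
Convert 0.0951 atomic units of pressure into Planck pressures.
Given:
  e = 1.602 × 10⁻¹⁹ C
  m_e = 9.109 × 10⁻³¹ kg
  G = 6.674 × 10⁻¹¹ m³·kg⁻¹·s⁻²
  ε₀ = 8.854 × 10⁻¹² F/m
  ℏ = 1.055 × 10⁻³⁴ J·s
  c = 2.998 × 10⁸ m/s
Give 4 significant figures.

6.013 × 10⁻¹⁰²

atomic unit of pressure: P_au = E_h/a₀³ = m_e⁴e¹⁰/((4πε₀)⁵ℏ⁸) = 2.929 × 10¹³ Pa
Planck pressure: p_P = c⁷/(ℏG²) = 4.632 × 10¹¹³ Pa
0.0951 × 2.929 × 10¹³ / 4.632 × 10¹¹³ = 6.013 × 10⁻¹⁰²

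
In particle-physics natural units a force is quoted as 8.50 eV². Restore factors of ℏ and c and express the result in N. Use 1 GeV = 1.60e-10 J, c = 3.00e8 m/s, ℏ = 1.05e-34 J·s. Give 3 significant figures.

6.91e-12 N

Force is [E]/[L] = [E]²/(ℏc); restore (ℏc)⁻¹.
1 GeV² → 1/(ℏc) × (1 GeV in J)² = 8.13e5 N.
Convert the energy scale: 8.50 eV² = 8.50e-18 GeV².
Result: 8.50e-18 × 8.13e5 = 6.91e-12 N.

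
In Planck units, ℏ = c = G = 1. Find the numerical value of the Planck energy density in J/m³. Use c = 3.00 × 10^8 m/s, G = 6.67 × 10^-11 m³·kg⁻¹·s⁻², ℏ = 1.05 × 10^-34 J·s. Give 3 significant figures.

4.68 × 10^113 J/m³

Dimensional analysis gives u_P = c⁷/(ℏG²).
  = 2.19 × 10^59 / 4.67 × 10^-55
  = 4.68 × 10^113 J/m³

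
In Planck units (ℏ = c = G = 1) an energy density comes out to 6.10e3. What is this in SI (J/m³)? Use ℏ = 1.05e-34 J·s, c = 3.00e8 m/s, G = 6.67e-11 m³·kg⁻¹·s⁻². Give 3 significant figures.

One Planck energy density: u_P = c⁷/(ℏG²) = 4.68e113 J/m³.
6.10e3 × 4.68e113 J/m³ = 2.86e117 J/m³

2.86e117 J/m³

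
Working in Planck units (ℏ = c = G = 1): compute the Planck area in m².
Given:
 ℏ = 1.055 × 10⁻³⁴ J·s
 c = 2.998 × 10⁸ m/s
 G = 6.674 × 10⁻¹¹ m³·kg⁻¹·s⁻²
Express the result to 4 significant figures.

From ℏ = c = G = 1 the area scale is A_P = ℏG/c³.
  = 7.041 × 10⁻⁴⁵ / 2.695 × 10²⁵
  = 2.613 × 10⁻⁷⁰ m²

2.613 × 10⁻⁷⁰ m²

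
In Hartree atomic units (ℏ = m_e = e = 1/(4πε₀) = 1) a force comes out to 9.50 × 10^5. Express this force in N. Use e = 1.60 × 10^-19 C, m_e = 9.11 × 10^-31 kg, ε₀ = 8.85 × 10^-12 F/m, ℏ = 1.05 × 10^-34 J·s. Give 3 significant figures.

One atomic unit of force: F_au = E_h/a₀ = m_e²e⁶/((4πε₀)³ℏ⁴) = 8.33 × 10^-8 N.
9.50 × 10^5 × 8.33 × 10^-8 N = 0.0791 N

0.0791 N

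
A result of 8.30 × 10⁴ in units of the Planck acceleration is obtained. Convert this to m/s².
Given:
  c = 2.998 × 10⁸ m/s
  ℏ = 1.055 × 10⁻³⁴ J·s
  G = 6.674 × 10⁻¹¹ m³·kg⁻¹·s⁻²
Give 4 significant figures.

One Planck acceleration: a_P = √(c⁷/(ℏG)) = 5.560 × 10⁵¹ m/s².
8.30 × 10⁴ × 5.560 × 10⁵¹ m/s² = 4.615 × 10⁵⁶ m/s²

4.615 × 10⁵⁶ m/s²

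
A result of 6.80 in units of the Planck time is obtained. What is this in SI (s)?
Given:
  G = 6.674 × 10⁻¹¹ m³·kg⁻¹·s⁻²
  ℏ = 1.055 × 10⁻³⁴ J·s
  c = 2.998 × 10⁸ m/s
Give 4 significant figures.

3.666 × 10⁻⁴³ s

One Planck time: t_P = √(ℏG/c⁵) = 5.392 × 10⁻⁴⁴ s.
6.80 × 5.392 × 10⁻⁴⁴ s = 3.666 × 10⁻⁴³ s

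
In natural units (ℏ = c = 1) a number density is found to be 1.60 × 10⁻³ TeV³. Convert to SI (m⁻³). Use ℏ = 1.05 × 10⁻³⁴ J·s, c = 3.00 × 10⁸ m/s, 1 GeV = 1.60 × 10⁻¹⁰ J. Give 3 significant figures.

Number density is [L]⁻³ = [E]³/(ℏc)³.
1 GeV³ → 1/(ℏc)³ × (1 GeV in J)³ = 1.31 × 10⁴⁷ m⁻³.
Convert the energy scale: 1.60 × 10⁻³ TeV³ = 1.60 × 10⁶ GeV³.
Result: 1.60 × 10⁶ × 1.31 × 10⁴⁷ = 2.10 × 10⁵³ m⁻³.

2.10 × 10⁵³ m⁻³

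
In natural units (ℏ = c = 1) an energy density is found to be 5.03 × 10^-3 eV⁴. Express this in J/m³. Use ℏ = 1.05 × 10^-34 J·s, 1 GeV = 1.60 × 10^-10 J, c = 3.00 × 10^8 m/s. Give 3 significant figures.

[E]/[L]³ = [E]⁴/(ℏc)³; restore (ℏc)⁻³.
1 GeV⁴ → 1/(ℏc)³ × (1 GeV in J)⁴ = 2.10 × 10^37 J/m³.
Convert the energy scale: 5.03 × 10^-3 eV⁴ = 5.03 × 10^-39 GeV⁴.
Result: 5.03 × 10^-39 × 2.10 × 10^37 = 0.105 J/m³.

0.105 J/m³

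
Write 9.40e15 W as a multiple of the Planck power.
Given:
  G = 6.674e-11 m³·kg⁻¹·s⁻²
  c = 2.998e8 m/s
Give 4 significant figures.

2.590e-37

Planck power: P_P = c⁵/G = 3.629e52 W.
9.40e15 / 3.629e52 = 2.590e-37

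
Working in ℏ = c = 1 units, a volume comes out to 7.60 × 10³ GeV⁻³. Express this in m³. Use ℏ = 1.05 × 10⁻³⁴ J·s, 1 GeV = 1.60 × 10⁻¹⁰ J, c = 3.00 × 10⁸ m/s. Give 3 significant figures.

5.80 × 10⁻⁴⁴ m³

Volume is [L]³ = [E]⁻³·(ℏc)³.
1 GeV⁻³ → (ℏc)³ × (1 GeV in J)⁻³ = 7.63 × 10⁻⁴⁸ m³.
Result: 7.60 × 10³ × 7.63 × 10⁻⁴⁸ = 5.80 × 10⁻⁴⁴ m³.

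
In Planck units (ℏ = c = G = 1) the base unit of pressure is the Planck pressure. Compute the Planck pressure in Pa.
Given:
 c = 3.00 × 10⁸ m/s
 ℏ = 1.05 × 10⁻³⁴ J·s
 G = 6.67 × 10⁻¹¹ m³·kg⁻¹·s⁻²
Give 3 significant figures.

4.68 × 10¹¹³ Pa

p_P = c⁷/(ℏG²)
  = 2.19 × 10⁵⁹ / 4.67 × 10⁻⁵⁵
  = 4.68 × 10¹¹³ Pa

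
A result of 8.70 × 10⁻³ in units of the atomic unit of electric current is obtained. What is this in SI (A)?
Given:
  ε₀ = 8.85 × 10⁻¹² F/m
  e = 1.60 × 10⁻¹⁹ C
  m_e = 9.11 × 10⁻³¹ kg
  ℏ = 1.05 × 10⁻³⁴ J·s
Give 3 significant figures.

One atomic unit of electric current: I_au = e E_h/ℏ = m_e e⁵/((4πε₀)²ℏ³) = 6.67 × 10⁻³ A.
8.70 × 10⁻³ × 6.67 × 10⁻³ A = 5.80 × 10⁻⁵ A

5.80 × 10⁻⁵ A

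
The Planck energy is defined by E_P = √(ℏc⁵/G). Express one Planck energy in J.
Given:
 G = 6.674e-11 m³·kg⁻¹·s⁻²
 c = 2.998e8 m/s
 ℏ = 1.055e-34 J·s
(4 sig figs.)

E_P = √(ℏc⁵/G)
  = √(3.828e18)
  = 1.957e9 J

1.957e9 J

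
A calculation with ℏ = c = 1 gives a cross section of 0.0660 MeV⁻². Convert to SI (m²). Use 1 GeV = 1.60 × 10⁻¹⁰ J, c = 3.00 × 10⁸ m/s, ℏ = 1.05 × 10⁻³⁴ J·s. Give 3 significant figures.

2.56 × 10⁻²⁷ m²

Area is [L]² = [E]⁻²·(ℏc)²; restore (ℏc)².
1 GeV⁻² → (ℏc)² × (1 GeV in J)⁻² = 3.88 × 10⁻³² m².
Convert the energy scale: 0.0660 MeV⁻² = 6.60 × 10⁴ GeV⁻².
Result: 6.60 × 10⁴ × 3.88 × 10⁻³² = 2.56 × 10⁻²⁷ m².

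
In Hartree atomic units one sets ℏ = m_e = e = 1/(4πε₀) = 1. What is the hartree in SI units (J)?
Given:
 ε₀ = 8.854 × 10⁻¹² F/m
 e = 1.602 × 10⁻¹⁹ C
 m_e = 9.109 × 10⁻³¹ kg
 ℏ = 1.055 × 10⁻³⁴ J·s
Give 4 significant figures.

E_h = m_e e⁴/(4πε₀ℏ)²
  = 6.000 × 10⁻¹⁰⁶ / 1.378 × 10⁻⁸⁸
  = 4.354 × 10⁻¹⁸ J

4.354 × 10⁻¹⁸ J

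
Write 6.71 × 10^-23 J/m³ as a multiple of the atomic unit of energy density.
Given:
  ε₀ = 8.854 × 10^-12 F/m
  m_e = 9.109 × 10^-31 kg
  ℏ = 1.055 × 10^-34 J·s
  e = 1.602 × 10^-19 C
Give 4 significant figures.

2.291 × 10^-36

atomic unit of energy density: u_au = E_h/a₀³ = m_e⁴e¹⁰/((4πε₀)⁵ℏ⁸) = 2.929 × 10^13 J/m³.
6.71 × 10^-23 / 2.929 × 10^13 = 2.291 × 10^-36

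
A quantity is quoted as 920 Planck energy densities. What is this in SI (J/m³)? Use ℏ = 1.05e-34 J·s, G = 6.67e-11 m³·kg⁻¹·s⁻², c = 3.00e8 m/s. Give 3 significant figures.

4.31e116 J/m³

One Planck energy density: u_P = c⁷/(ℏG²) = 4.68e113 J/m³.
920 × 4.68e113 J/m³ = 4.31e116 J/m³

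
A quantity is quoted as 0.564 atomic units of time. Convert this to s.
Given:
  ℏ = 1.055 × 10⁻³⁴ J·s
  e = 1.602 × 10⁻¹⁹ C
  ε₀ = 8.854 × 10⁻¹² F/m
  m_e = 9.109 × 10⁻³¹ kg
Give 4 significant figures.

1.367 × 10⁻¹⁷ s

One atomic unit of time: τ_au = (4πε₀)²ℏ³/(m_e e⁴) = 2.423 × 10⁻¹⁷ s.
0.564 × 2.423 × 10⁻¹⁷ s = 1.367 × 10⁻¹⁷ s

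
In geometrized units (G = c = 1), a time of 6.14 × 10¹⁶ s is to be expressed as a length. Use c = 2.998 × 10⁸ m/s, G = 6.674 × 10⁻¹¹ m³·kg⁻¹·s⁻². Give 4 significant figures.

Time → length via c.
6.14 × 10¹⁶ s × (c) = 1.841 × 10²⁵ m

1.841 × 10²⁵ m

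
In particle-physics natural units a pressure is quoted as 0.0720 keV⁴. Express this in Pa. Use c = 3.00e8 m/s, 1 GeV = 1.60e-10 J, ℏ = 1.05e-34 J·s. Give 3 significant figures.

Pressure is [E]/[L]³ = [E]⁴/(ℏc)³.
1 GeV⁴ → 1/(ℏc)³ × (1 GeV in J)⁴ = 2.10e37 Pa.
Convert the energy scale: 0.0720 keV⁴ = 7.20e-26 GeV⁴.
Result: 7.20e-26 × 2.10e37 = 1.51e12 Pa.

1.51e12 Pa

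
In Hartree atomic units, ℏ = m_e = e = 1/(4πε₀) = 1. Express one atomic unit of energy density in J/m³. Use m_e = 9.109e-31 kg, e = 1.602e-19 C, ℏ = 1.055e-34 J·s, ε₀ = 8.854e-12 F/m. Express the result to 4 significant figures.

From ℏ = m_e = e = 1/(4πε₀) = 1 the energy density scale is u_au = E_h/a₀³ = m_e⁴e¹⁰/((4πε₀)⁵ℏ⁸).
E_h = 4.354e-18 J
a₀ = 5.297e-11 m
E_h/a₀³ = 2.929e13 J/m³

2.929e13 J/m³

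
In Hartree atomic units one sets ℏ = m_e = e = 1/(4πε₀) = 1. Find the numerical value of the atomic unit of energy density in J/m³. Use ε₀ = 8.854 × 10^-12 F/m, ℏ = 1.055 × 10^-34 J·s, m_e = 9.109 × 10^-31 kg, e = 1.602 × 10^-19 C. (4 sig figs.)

2.929 × 10^13 J/m³

u_au = E_h/a₀³ = m_e⁴e¹⁰/((4πε₀)⁵ℏ⁸)
E_h = 4.354 × 10^-18 J
a₀ = 5.297 × 10^-11 m
E_h/a₀³ = 2.929 × 10^13 J/m³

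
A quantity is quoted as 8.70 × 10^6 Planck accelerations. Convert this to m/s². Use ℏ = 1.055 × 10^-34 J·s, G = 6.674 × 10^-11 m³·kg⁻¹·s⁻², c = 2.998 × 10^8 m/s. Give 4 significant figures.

4.837 × 10^58 m/s²

One Planck acceleration: a_P = √(c⁷/(ℏG)) = 5.560 × 10^51 m/s².
8.70 × 10^6 × 5.560 × 10^51 m/s² = 4.837 × 10^58 m/s²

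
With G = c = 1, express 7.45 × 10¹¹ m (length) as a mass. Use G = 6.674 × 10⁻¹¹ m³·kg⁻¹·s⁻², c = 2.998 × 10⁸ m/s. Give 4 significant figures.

1.003 × 10³⁹ kg

Length → mass via c²/G.
7.45 × 10¹¹ m × (c²/G) = 1.003 × 10³⁹ kg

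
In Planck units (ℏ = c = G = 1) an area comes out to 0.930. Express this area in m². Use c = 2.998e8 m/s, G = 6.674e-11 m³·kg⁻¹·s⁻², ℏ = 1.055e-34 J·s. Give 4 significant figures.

One Planck area: A_P = ℏG/c³ = 2.613e-70 m².
0.930 × 2.613e-70 m² = 2.430e-70 m²

2.430e-70 m²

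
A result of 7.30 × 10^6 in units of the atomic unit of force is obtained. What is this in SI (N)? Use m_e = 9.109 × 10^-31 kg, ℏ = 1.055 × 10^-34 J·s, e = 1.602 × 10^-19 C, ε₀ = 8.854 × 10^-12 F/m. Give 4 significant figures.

0.6000 N

One atomic unit of force: F_au = E_h/a₀ = m_e²e⁶/((4πε₀)³ℏ⁴) = 8.220 × 10^-8 N.
7.30 × 10^6 × 8.220 × 10^-8 N = 0.6000 N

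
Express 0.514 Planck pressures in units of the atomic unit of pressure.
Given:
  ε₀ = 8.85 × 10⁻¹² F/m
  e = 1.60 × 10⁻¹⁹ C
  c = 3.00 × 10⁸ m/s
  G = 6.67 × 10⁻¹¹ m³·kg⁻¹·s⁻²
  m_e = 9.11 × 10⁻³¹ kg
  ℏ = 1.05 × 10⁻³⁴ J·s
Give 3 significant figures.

7.99 × 10⁹⁹

Planck pressure: p_P = c⁷/(ℏG²) = 4.68 × 10¹¹³ Pa
atomic unit of pressure: P_au = E_h/a₀³ = m_e⁴e¹⁰/((4πε₀)⁵ℏ⁸) = 3.01 × 10¹³ Pa
0.514 × 4.68 × 10¹¹³ / 3.01 × 10¹³ = 7.99 × 10⁹⁹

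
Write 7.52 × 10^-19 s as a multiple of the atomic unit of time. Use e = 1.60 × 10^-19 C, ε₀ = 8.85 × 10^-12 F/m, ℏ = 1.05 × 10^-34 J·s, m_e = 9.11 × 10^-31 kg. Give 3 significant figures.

0.0314

atomic unit of time: τ_au = (4πε₀)²ℏ³/(m_e e⁴) = 2.40 × 10^-17 s.
7.52 × 10^-19 / 2.40 × 10^-17 = 0.0314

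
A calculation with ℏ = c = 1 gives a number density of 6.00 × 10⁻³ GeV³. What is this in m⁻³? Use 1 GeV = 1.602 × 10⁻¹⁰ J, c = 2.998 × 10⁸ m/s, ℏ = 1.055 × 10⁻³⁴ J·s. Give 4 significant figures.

Number density is [L]⁻³ = [E]³/(ℏc)³.
1 GeV³ → 1/(ℏc)³ × (1 GeV in J)³ = 1.299 × 10⁴⁷ m⁻³.
Result: 6.00 × 10⁻³ × 1.299 × 10⁴⁷ = 7.796 × 10⁴⁴ m⁻³.

7.796 × 10⁴⁴ m⁻³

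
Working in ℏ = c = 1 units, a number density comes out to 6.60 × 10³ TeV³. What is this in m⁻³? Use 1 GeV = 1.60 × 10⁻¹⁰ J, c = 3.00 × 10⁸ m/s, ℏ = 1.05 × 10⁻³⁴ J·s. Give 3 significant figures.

8.65 × 10⁵⁹ m⁻³

Number density is [L]⁻³ = [E]³/(ℏc)³.
1 GeV³ → 1/(ℏc)³ × (1 GeV in J)³ = 1.31 × 10⁴⁷ m⁻³.
Convert the energy scale: 6.60 × 10³ TeV³ = 6.60 × 10¹² GeV³.
Result: 6.60 × 10¹² × 1.31 × 10⁴⁷ = 8.65 × 10⁵⁹ m⁻³.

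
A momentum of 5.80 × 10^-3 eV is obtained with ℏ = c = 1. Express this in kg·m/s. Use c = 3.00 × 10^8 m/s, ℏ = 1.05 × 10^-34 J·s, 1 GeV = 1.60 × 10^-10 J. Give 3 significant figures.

3.09 × 10^-30 kg·m/s

Momentum is [E]/c; divide by c.
1 GeV → 1/c × (1 GeV in J) = 5.33 × 10^-19 kg·m/s.
Convert the energy scale: 5.80 × 10^-3 eV = 5.80 × 10^-12 GeV.
Result: 5.80 × 10^-12 × 5.33 × 10^-19 = 3.09 × 10^-30 kg·m/s.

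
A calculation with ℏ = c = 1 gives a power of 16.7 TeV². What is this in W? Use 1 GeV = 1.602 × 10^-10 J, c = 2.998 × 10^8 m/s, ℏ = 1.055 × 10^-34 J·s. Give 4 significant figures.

Power is [E]/[T] = [E]²/ℏ.
1 GeV² → 1/ℏ × (1 GeV in J)² = 2.433 × 10^14 W.
Convert the energy scale: 16.7 TeV² = 1.67 × 10^7 GeV².
Result: 1.67 × 10^7 × 2.433 × 10^14 = 4.062 × 10^21 W.

4.062 × 10^21 W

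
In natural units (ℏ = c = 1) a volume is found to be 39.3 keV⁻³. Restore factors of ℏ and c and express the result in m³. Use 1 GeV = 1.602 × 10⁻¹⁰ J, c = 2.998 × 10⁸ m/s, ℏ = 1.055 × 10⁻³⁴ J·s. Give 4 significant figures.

3.025 × 10⁻²⁸ m³

Volume is [L]³ = [E]⁻³·(ℏc)³.
1 GeV⁻³ → (ℏc)³ × (1 GeV in J)⁻³ = 7.696 × 10⁻⁴⁸ m³.
Convert the energy scale: 39.3 keV⁻³ = 3.93 × 10¹⁹ GeV⁻³.
Result: 3.93 × 10¹⁹ × 7.696 × 10⁻⁴⁸ = 3.025 × 10⁻²⁸ m³.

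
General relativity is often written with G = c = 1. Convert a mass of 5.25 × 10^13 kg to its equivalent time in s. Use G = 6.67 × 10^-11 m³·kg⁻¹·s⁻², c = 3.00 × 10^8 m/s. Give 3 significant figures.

Mass → time via G/c³.
5.25 × 10^13 kg × (G/c³) = 1.30 × 10^-22 s

1.30 × 10^-22 s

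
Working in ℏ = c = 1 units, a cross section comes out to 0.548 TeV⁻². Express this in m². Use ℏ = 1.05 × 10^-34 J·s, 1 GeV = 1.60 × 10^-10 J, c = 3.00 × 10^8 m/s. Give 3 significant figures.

Area is [L]² = [E]⁻²·(ℏc)²; restore (ℏc)².
1 GeV⁻² → (ℏc)² × (1 GeV in J)⁻² = 3.88 × 10^-32 m².
Convert the energy scale: 0.548 TeV⁻² = 5.48 × 10^-7 GeV⁻².
Result: 5.48 × 10^-7 × 3.88 × 10^-32 = 2.12 × 10^-38 m².

2.12 × 10^-38 m²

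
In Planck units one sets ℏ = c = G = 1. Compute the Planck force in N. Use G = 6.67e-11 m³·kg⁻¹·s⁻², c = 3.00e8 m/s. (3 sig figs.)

1.21e44 N

F_P = c⁴/G
  = 8.10e33 / 6.67e-11
  = 1.21e44 N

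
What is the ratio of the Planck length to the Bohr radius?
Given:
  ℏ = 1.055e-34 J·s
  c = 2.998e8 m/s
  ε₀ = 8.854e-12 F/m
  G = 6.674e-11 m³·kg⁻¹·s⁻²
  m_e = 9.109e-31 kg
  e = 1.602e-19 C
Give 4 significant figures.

3.051e-25

Planck length: ℓ_P = √(ℏG/c³) = 1.616e-35 m
Bohr radius: a₀ = 4πε₀ℏ²/(m_e e²) = 5.297e-11 m
ratio = 1.616e-35 / 5.297e-11 = 3.051e-25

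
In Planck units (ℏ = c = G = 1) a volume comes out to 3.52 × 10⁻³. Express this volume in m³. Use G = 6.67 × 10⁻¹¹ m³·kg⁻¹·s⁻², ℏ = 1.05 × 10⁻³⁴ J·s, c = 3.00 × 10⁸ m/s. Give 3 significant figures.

1.47 × 10⁻¹⁰⁷ m³

One Planck volume: V_P = (ℏG/c³)^(3/2) = 4.18 × 10⁻¹⁰⁵ m³.
3.52 × 10⁻³ × 4.18 × 10⁻¹⁰⁵ m³ = 1.47 × 10⁻¹⁰⁷ m³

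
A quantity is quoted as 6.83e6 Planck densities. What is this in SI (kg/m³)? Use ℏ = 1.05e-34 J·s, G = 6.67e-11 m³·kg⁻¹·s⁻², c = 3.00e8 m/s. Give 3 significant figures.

One Planck density: ρ_P = c⁵/(ℏG²) = 5.20e96 kg/m³.
6.83e6 × 5.20e96 kg/m³ = 3.55e103 kg/m³

3.55e103 kg/m³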